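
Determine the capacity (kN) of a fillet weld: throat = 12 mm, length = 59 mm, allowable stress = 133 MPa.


Strength = throat * length * allowable stress
= 12 * 59 * 133 N
= 94164 N
= 94.16 kN

94.16 kN


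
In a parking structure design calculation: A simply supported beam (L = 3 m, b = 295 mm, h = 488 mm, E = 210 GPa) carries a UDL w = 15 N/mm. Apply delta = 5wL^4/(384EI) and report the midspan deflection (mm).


I = 295 * 488^3 / 12 = 2856934186.67 mm^4
L = 3000.0 mm, w = 15 N/mm, E = 210000.0 MPa
delta = 5 * w * L^4 / (384 * E * I)
= 5 * 15 * 3000.0^4 / (384 * 210000.0 * 2856934186.67)
= 0.0264 mm

0.0264 mm


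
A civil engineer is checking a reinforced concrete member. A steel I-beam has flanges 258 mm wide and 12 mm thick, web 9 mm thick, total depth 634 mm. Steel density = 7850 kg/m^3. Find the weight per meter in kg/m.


A_flanges = 2 * 258 * 12 = 6192 mm^2
A_web = (634 - 2 * 12) * 9 = 5490 mm^2
A_total = 6192 + 5490 = 11682 mm^2 = 0.011682 m^2
Weight = rho * A = 7850 * 0.011682 = 91.7037 kg/m

91.7037 kg/m


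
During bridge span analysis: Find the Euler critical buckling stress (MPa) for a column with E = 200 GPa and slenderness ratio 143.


sigma_cr = pi^2 * E / lambda^2
= 9.8696 * 200000.0 / 143^2
= 9.8696 * 200000.0 / 20449
= 96.529 MPa

96.529 MPa


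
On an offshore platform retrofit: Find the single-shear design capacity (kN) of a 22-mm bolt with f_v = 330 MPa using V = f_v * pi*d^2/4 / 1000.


A = pi * d^2 / 4 = pi * 22^2 / 4 = 380.1327 mm^2
V = f_v * A / 1000 = 330 * 380.1327 / 1000
= 125.4438 kN

125.4438 kN


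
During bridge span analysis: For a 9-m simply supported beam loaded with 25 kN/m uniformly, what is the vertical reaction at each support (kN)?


Total load = w * L = 25 * 9 = 225 kN
By symmetry, each reaction R = total / 2 = 225 / 2 = 112.5 kN

112.5 kN


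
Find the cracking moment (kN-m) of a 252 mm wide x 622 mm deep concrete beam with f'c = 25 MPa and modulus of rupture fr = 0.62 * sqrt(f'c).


fr = 0.62 * sqrt(25) = 0.62 * 5.0 = 3.1 MPa
I = 252 * 622^3 / 12 = 5053478808.0 mm^4
y_t = 311.0 mm
M_cr = fr * I / y_t = 3.1 * 5053478808.0 / 311.0 N-mm
= 50.3723 kN-m

50.3723 kN-m


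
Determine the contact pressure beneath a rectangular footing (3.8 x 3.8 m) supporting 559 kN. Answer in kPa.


A = 3.8 * 3.8 = 14.44 m^2
q = P / A = 559 / 14.44
= 38.7119 kPa

38.7119 kPa


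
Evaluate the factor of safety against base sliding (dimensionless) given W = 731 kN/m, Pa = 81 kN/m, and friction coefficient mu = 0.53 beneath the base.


Resisting force = mu * W = 0.53 * 731 = 387.43 kN/m
FOS = Resisting / Driving = 387.43 / 81
= 4.7831 (dimensionless)

4.7831 (dimensionless)


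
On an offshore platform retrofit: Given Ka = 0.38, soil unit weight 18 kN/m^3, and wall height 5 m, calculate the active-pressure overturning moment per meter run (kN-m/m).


Pa = 0.5 * Ka * gamma * H^2
= 0.5 * 0.38 * 18 * 5^2
= 85.5 kN/m
Arm = H / 3 = 5 / 3 = 1.6667 m
Mo = Pa * arm = Pa * H / 3 = 85.5 * 5 / 3 = 142.5 kN-m/m

142.5 kN-m/m


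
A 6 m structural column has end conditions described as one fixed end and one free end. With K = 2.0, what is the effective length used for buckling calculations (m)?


L_eff = K * L
= 2.0 * 6
= 12.0 m

12.0 m


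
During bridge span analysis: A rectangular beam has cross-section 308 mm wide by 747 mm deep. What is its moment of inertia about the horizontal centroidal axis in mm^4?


I = b * h^3 / 12
= 308 * 747^3 / 12
= 308 * 416832723 / 12
= 10698706557.0 mm^4

10698706557.0 mm^4


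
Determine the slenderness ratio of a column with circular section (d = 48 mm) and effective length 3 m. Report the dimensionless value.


Radius of gyration r = d / 4 = 48 / 4 = 12.0 mm
L_eff = 3000.0 mm
Slenderness ratio = L / r = 3000.0 / 12.0 = 250.0 (dimensionless)

250.0 (dimensionless)


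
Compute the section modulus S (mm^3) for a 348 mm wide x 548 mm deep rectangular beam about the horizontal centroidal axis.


S = b * h^2 / 6
= 348 * 548^2 / 6
= 348 * 300304 / 6
= 17417632.0 mm^3

17417632.0 mm^3


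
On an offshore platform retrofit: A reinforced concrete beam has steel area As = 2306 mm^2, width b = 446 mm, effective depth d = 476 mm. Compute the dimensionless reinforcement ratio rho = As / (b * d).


rho = As / (b * d)
= 2306 / (446 * 476)
= 2306 / 212296
= 0.010862 (dimensionless)

0.010862 (dimensionless)


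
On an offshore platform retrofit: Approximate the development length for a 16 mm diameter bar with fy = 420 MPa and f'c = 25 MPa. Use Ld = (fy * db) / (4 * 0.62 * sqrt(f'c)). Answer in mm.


Ld = (fy * db) / (4 * 0.62 * sqrt(f'c))
= (420 * 16) / (4 * 0.62 * sqrt(25))
= 6720 / 12.4
= 541.94 mm

541.94 mm


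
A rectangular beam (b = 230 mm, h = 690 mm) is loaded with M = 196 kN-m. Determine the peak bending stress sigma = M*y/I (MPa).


I = b * h^3 / 12 = 230 * 690^3 / 12 = 6296422500.0 mm^4
y = h / 2 = 690 / 2 = 345.0 mm
M = 196 kN-m = 196000000.0 N-mm
sigma = M * y / I = 196000000.0 * 345.0 / 6296422500.0
= 10.74 MPa

10.74 MPa


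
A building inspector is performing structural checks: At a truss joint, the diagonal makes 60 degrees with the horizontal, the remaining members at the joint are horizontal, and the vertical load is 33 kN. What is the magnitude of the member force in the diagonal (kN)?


At the joint, only the diagonal has a vertical component, so vertical equilibrium gives:
F * sin(60) = 33
F = 33 / sin(60)
= 33 / 0.866025
= 38.11 kN

38.11 kN


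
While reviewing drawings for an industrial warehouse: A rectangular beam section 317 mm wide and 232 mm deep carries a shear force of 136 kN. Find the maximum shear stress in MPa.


A = b * h = 317 * 232 = 73544 mm^2
V = 136 kN = 136000.0 N
tau_max = 1.5 * V / A = 1.5 * 136000.0 / 73544
= 2.7738 MPa

2.7738 MPa


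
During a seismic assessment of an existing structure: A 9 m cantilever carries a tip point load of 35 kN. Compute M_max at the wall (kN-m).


For a cantilever with a point load at the free end:
M_max = P * L = 35 * 9 = 315 kN-m

315 kN-m


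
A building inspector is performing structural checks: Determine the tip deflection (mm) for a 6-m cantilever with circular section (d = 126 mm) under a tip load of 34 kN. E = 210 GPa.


I = pi * d^4 / 64 = pi * 126^4 / 64 = 12372346.64 mm^4
L = 6000.0 mm, P = 34000.0 N, E = 210000.0 MPa
delta = P * L^3 / (3 * E * I)
= 34000.0 * 6000.0^3 / (3 * 210000.0 * 12372346.64)
= 942.1934 mm

942.1934 mm


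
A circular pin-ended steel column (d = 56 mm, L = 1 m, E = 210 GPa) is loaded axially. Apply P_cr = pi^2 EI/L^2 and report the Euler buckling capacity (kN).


I = pi * d^4 / 64 = 482749.69 mm^4
L = 1000.0 mm
P_cr = pi^2 * E * I / L^2
= 9.8696 * 210000.0 * 482749.69 / 1000.0^2
= 1000555.18 N = 1000.5552 kN

1000.5552 kN


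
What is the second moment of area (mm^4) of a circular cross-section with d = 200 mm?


r = d / 2 = 200 / 2 = 100.0 mm
I = pi * r^4 / 4 = pi * 100.0^4 / 4
= 78539816.34 mm^4

78539816.34 mm^4


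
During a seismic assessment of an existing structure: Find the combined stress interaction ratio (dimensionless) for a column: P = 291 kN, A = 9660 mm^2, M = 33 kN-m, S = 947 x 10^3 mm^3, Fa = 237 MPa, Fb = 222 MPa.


f_a = P / A = 291000.0 / 9660 = 30.1242 MPa
f_b = M / S = 33000000.0 / 947000.0 = 34.8469 MPa
Ratio = f_a / Fa + f_b / Fb
= 30.1242 / 237 + 34.8469 / 222
= 0.2841 (dimensionless)

0.2841 (dimensionless)


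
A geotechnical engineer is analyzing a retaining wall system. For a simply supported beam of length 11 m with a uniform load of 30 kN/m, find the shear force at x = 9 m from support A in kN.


R_A = w * L / 2 = 30 * 11 / 2 = 165.0 kN
V(x) = R_A - w * x = 165.0 - 30 * 9
= -105.0 kN

-105.0 kN


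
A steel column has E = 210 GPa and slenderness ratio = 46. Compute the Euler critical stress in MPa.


sigma_cr = pi^2 * E / lambda^2
= 9.8696 * 210000.0 / 46^2
= 9.8696 * 210000.0 / 2116
= 979.4976 MPa

979.4976 MPa


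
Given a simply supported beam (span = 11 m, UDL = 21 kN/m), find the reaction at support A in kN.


Total load = w * L = 21 * 11 = 231 kN
By symmetry, each reaction R = total / 2 = 231 / 2 = 115.5 kN

115.5 kN


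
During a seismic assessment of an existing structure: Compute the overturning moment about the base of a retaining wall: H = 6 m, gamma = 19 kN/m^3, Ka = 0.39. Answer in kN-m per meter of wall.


Pa = 0.5 * Ka * gamma * H^2
= 0.5 * 0.39 * 19 * 6^2
= 133.38 kN/m
Arm = H / 3 = 6 / 3 = 2.0 m
Mo = Pa * arm = Pa * H / 3 = 133.38 * 6 / 3 = 266.76 kN-m/m

266.76 kN-m/m


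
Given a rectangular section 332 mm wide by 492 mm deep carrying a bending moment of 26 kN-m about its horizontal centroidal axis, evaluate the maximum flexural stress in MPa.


I = b * h^3 / 12 = 332 * 492^3 / 12 = 3294975168.0 mm^4
y = h / 2 = 492 / 2 = 246.0 mm
M = 26 kN-m = 26000000.0 N-mm
sigma = M * y / I = 26000000.0 * 246.0 / 3294975168.0
= 1.94 MPa

1.94 MPa


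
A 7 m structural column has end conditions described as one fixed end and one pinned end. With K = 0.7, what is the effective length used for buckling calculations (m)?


L_eff = K * L
= 0.7 * 7
= 4.9 m

4.9 m


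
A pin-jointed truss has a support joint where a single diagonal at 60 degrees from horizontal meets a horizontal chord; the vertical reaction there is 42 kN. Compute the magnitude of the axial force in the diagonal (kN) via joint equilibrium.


At the joint, only the diagonal has a vertical component, so vertical equilibrium gives:
F * sin(60) = 42
F = 42 / sin(60)
= 42 / 0.866025
= 48.5 kN

48.5 kN


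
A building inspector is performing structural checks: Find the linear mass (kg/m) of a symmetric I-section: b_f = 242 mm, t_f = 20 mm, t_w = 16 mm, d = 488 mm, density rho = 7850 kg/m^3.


A_flanges = 2 * 242 * 20 = 9680 mm^2
A_web = (488 - 2 * 20) * 16 = 7168 mm^2
A_total = 9680 + 7168 = 16848 mm^2 = 0.016848 m^2
Weight = rho * A = 7850 * 0.016848 = 132.2568 kg/m

132.2568 kg/m


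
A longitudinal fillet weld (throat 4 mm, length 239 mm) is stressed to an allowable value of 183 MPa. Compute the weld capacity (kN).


Strength = throat * length * allowable stress
= 4 * 239 * 183 N
= 174948 N
= 174.95 kN

174.95 kN


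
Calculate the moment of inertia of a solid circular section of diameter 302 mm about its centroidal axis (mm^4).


r = d / 2 = 302 / 2 = 151.0 mm
I = pi * r^4 / 4 = pi * 151.0^4 / 4
= 408317196.2 mm^4

408317196.2 mm^4


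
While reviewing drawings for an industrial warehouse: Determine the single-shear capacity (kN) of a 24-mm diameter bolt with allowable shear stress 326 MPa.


A = pi * d^2 / 4 = pi * 24^2 / 4 = 452.3893 mm^2
V = f_v * A / 1000 = 326 * 452.3893 / 1000
= 147.4789 kN

147.4789 kN


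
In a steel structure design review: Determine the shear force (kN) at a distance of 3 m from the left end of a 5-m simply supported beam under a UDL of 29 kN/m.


R_A = w * L / 2 = 29 * 5 / 2 = 72.5 kN
V(x) = R_A - w * x = 72.5 - 29 * 3
= -14.5 kN

-14.5 kN


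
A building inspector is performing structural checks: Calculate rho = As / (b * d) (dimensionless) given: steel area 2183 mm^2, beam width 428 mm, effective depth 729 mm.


rho = As / (b * d)
= 2183 / (428 * 729)
= 2183 / 312012
= 0.006997 (dimensionless)

0.006997 (dimensionless)


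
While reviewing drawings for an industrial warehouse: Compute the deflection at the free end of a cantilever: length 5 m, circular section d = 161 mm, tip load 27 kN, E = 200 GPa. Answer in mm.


I = pi * d^4 / 64 = pi * 161^4 / 64 = 32981727.78 mm^4
L = 5000.0 mm, P = 27000.0 N, E = 200000.0 MPa
delta = P * L^3 / (3 * E * I)
= 27000.0 * 5000.0^3 / (3 * 200000.0 * 32981727.78)
= 170.549 mm

170.549 mm


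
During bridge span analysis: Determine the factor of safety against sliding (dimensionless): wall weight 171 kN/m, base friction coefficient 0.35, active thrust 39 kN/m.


Resisting force = mu * W = 0.35 * 171 = 59.85 kN/m
FOS = Resisting / Driving = 59.85 / 39
= 1.5346 (dimensionless)

1.5346 (dimensionless)


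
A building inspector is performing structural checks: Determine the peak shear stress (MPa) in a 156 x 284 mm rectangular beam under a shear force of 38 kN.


A = b * h = 156 * 284 = 44304 mm^2
V = 38 kN = 38000.0 N
tau_max = 1.5 * V / A = 1.5 * 38000.0 / 44304
= 1.2866 MPa

1.2866 MPa


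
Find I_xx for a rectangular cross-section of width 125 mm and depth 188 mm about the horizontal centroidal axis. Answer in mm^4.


I = b * h^3 / 12
= 125 * 188^3 / 12
= 125 * 6644672 / 12
= 69215333.33 mm^4

69215333.33 mm^4


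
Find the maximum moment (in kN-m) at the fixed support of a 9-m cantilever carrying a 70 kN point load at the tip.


For a cantilever with a point load at the free end:
M_max = P * L = 70 * 9 = 630 kN-m

630 kN-m


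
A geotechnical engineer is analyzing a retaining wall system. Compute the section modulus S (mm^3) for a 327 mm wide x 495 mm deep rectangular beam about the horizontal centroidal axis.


S = b * h^2 / 6
= 327 * 495^2 / 6
= 327 * 245025 / 6
= 13353862.5 mm^3

13353862.5 mm^3


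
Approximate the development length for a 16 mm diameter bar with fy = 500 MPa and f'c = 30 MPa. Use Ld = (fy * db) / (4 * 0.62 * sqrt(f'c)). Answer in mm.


Ld = (fy * db) / (4 * 0.62 * sqrt(f'c))
= (500 * 16) / (4 * 0.62 * sqrt(30))
= 8000 / 13.5835
= 588.95 mm

588.95 mm


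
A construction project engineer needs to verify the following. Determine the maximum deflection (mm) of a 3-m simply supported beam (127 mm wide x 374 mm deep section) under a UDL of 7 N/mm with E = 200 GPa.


I = 127 * 374^3 / 12 = 553652520.67 mm^4
L = 3000.0 mm, w = 7 N/mm, E = 200000.0 MPa
delta = 5 * w * L^4 / (384 * E * I)
= 5 * 7 * 3000.0^4 / (384 * 200000.0 * 553652520.67)
= 0.0667 mm

0.0667 mm


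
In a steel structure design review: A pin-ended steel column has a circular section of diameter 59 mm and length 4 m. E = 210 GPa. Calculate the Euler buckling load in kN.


I = pi * d^4 / 64 = 594809.57 mm^4
L = 4000.0 mm
P_cr = pi^2 * E * I / L^2
= 9.8696 * 210000.0 * 594809.57 / 4000.0^2
= 77050.77 N = 77.0508 kN

77.0508 kN


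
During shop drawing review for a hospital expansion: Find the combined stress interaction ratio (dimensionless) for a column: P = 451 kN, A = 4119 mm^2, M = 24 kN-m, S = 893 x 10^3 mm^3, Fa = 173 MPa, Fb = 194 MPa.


f_a = P / A = 451000.0 / 4119 = 109.4926 MPa
f_b = M / S = 24000000.0 / 893000.0 = 26.8757 MPa
Ratio = f_a / Fa + f_b / Fb
= 109.4926 / 173 + 26.8757 / 194
= 0.7714 (dimensionless)

0.7714 (dimensionless)


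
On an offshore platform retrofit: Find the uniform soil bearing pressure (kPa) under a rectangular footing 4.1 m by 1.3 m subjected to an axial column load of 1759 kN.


A = 4.1 * 1.3 = 5.33 m^2
q = P / A = 1759 / 5.33
= 330.0188 kPa

330.0188 kPa


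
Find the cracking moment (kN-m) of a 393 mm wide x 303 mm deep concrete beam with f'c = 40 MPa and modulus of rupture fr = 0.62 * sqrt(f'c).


fr = 0.62 * sqrt(40) = 0.62 * 6.3246 = 3.9212 MPa
I = 393 * 303^3 / 12 = 911043659.25 mm^4
y_t = 151.5 mm
M_cr = fr * I / y_t = 3.9212 * 911043659.25 / 151.5 N-mm
= 23.5802 kN-m

23.5802 kN-m


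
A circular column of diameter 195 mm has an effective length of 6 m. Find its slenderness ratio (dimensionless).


Radius of gyration r = d / 4 = 195 / 4 = 48.75 mm
L_eff = 6000.0 mm
Slenderness ratio = L / r = 6000.0 / 48.75 = 123.08 (dimensionless)

123.08 (dimensionless)


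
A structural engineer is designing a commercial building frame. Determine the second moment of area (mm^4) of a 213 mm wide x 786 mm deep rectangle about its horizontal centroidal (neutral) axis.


I = b * h^3 / 12
= 213 * 786^3 / 12
= 213 * 485587656 / 12
= 8619180894.0 mm^4

8619180894.0 mm^4


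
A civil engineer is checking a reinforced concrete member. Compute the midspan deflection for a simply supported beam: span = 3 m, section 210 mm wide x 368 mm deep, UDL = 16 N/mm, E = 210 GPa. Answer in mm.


I = 210 * 368^3 / 12 = 872130560.0 mm^4
L = 3000.0 mm, w = 16 N/mm, E = 210000.0 MPa
delta = 5 * w * L^4 / (384 * E * I)
= 5 * 16 * 3000.0^4 / (384 * 210000.0 * 872130560.0)
= 0.0921 mm

0.0921 mm


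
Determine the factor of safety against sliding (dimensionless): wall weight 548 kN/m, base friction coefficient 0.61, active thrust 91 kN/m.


Resisting force = mu * W = 0.61 * 548 = 334.28 kN/m
FOS = Resisting / Driving = 334.28 / 91
= 3.6734 (dimensionless)

3.6734 (dimensionless)


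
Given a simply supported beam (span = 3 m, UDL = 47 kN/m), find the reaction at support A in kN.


Total load = w * L = 47 * 3 = 141 kN
By symmetry, each reaction R = total / 2 = 141 / 2 = 70.5 kN

70.5 kN


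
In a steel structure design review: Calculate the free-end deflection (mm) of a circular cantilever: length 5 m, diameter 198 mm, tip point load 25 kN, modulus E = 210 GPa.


I = pi * d^4 / 64 = pi * 198^4 / 64 = 75445034.2 mm^4
L = 5000.0 mm, P = 25000.0 N, E = 210000.0 MPa
delta = P * L^3 / (3 * E * I)
= 25000.0 * 5000.0^3 / (3 * 210000.0 * 75445034.2)
= 65.7474 mm

65.7474 mm


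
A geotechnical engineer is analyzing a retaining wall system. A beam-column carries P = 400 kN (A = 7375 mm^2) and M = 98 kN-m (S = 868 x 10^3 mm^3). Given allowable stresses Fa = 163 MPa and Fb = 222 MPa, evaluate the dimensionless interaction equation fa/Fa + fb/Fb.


f_a = P / A = 400000.0 / 7375 = 54.2373 MPa
f_b = M / S = 98000000.0 / 868000.0 = 112.9032 MPa
Ratio = f_a / Fa + f_b / Fb
= 54.2373 / 163 + 112.9032 / 222
= 0.8413 (dimensionless)

0.8413 (dimensionless)


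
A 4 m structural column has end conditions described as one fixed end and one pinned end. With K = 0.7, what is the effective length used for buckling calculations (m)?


L_eff = K * L
= 0.7 * 4
= 2.8 m

2.8 m


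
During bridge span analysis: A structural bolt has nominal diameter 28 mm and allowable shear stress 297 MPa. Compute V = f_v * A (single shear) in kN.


A = pi * d^2 / 4 = pi * 28^2 / 4 = 615.7522 mm^2
V = f_v * A / 1000 = 297 * 615.7522 / 1000
= 182.8784 kN

182.8784 kN


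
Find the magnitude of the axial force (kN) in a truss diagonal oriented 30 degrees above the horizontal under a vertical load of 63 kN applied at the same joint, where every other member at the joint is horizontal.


At the joint, only the diagonal has a vertical component, so vertical equilibrium gives:
F * sin(30) = 63
F = 63 / sin(30)
= 63 / 0.5
= 126.0 kN

126.0 kN


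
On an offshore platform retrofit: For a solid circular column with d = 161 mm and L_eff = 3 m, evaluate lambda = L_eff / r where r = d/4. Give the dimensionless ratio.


Radius of gyration r = d / 4 = 161 / 4 = 40.25 mm
L_eff = 3000.0 mm
Slenderness ratio = L / r = 3000.0 / 40.25 = 74.53 (dimensionless)

74.53 (dimensionless)


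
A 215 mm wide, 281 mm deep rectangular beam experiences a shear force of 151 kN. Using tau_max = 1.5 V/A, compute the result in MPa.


A = b * h = 215 * 281 = 60415 mm^2
V = 151 kN = 151000.0 N
tau_max = 1.5 * V / A = 1.5 * 151000.0 / 60415
= 3.7491 MPa

3.7491 MPa


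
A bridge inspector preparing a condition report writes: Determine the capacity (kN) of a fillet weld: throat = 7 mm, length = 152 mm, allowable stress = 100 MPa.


Strength = throat * length * allowable stress
= 7 * 152 * 100 N
= 106400 N
= 106.4 kN

106.4 kN


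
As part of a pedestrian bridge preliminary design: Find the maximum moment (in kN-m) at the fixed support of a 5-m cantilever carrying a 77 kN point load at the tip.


For a cantilever with a point load at the free end:
M_max = P * L = 77 * 5 = 385 kN-m

385 kN-m


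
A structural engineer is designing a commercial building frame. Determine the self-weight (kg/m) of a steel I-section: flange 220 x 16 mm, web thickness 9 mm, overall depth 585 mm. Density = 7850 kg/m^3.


A_flanges = 2 * 220 * 16 = 7040 mm^2
A_web = (585 - 2 * 16) * 9 = 4977 mm^2
A_total = 7040 + 4977 = 12017 mm^2 = 0.012017 m^2
Weight = rho * A = 7850 * 0.012017 = 94.3334 kg/m

94.3334 kg/m


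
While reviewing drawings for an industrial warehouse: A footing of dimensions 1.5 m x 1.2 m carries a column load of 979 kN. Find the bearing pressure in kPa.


A = 1.5 * 1.2 = 1.8 m^2
q = P / A = 979 / 1.8
= 543.8889 kPa

543.8889 kPa


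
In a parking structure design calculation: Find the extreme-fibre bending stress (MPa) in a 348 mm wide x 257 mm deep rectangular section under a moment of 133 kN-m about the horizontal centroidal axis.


I = b * h^3 / 12 = 348 * 257^3 / 12 = 492263197.0 mm^4
y = h / 2 = 257 / 2 = 128.5 mm
M = 133 kN-m = 133000000.0 N-mm
sigma = M * y / I = 133000000.0 * 128.5 / 492263197.0
= 34.72 MPa

34.72 MPa


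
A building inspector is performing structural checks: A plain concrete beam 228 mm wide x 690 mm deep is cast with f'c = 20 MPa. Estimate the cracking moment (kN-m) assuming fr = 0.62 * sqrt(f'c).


fr = 0.62 * sqrt(20) = 0.62 * 4.4721 = 2.7727 MPa
I = 228 * 690^3 / 12 = 6241671000.0 mm^4
y_t = 345.0 mm
M_cr = fr * I / y_t = 2.7727 * 6241671000.0 / 345.0 N-mm
= 50.1636 kN-m

50.1636 kN-m


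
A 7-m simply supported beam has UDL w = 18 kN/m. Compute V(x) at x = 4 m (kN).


R_A = w * L / 2 = 18 * 7 / 2 = 63.0 kN
V(x) = R_A - w * x = 63.0 - 18 * 4
= -9.0 kN

-9.0 kN


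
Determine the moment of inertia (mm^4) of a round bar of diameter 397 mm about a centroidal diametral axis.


r = d / 2 = 397 / 2 = 198.5 mm
I = pi * r^4 / 4 = pi * 198.5^4 / 4
= 1219359948.0 mm^4

1219359948.0 mm^4


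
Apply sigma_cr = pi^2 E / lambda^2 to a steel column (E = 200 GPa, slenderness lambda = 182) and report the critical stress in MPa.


sigma_cr = pi^2 * E / lambda^2
= 9.8696 * 200000.0 / 182^2
= 9.8696 * 200000.0 / 33124
= 59.5919 MPa

59.5919 MPa


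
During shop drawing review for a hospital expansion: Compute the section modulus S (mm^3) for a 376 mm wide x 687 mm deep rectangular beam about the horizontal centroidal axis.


S = b * h^2 / 6
= 376 * 687^2 / 6
= 376 * 471969 / 6
= 29576724.0 mm^3

29576724.0 mm^3


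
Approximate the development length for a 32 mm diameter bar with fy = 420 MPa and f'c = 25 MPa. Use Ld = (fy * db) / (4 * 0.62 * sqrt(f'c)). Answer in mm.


Ld = (fy * db) / (4 * 0.62 * sqrt(f'c))
= (420 * 32) / (4 * 0.62 * sqrt(25))
= 13440 / 12.4
= 1083.87 mm

1083.87 mm


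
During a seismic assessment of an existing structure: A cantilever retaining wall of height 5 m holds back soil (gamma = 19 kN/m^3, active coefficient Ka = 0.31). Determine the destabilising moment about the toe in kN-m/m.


Pa = 0.5 * Ka * gamma * H^2
= 0.5 * 0.31 * 19 * 5^2
= 73.625 kN/m
Arm = H / 3 = 5 / 3 = 1.6667 m
Mo = Pa * arm = Pa * H / 3 = 73.625 * 5 / 3 = 122.7083 kN-m/m

122.7083 kN-m/m


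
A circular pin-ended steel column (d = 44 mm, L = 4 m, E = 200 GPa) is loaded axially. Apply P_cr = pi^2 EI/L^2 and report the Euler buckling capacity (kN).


I = pi * d^4 / 64 = 183984.23 mm^4
L = 4000.0 mm
P_cr = pi^2 * E * I / L^2
= 9.8696 * 200000.0 * 183984.23 / 4000.0^2
= 22698.14 N = 22.6981 kN

22.6981 kN


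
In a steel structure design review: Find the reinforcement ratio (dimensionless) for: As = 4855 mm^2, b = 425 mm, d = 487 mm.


rho = As / (b * d)
= 4855 / (425 * 487)
= 4855 / 206975
= 0.023457 (dimensionless)

0.023457 (dimensionless)


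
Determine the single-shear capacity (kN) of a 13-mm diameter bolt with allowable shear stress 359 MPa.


A = pi * d^2 / 4 = pi * 13^2 / 4 = 132.7323 mm^2
V = f_v * A / 1000 = 359 * 132.7323 / 1000
= 47.6509 kN

47.6509 kN


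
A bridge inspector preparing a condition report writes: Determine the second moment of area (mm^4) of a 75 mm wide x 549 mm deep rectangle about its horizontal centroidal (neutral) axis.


I = b * h^3 / 12
= 75 * 549^3 / 12
= 75 * 165469149 / 12
= 1034182181.25 mm^4

1034182181.25 mm^4


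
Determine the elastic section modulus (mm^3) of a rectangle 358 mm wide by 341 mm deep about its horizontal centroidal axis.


S = b * h^2 / 6
= 358 * 341^2 / 6
= 358 * 116281 / 6
= 6938099.67 mm^3

6938099.67 mm^3


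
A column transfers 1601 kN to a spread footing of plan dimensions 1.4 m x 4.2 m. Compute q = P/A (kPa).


A = 1.4 * 4.2 = 5.88 m^2
q = P / A = 1601 / 5.88
= 272.2789 kPa

272.2789 kPa


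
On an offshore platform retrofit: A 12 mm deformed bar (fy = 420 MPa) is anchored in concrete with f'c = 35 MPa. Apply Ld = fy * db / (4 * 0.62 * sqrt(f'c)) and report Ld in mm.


Ld = (fy * db) / (4 * 0.62 * sqrt(f'c))
= (420 * 12) / (4 * 0.62 * sqrt(35))
= 5040 / 14.6719
= 343.51 mm

343.51 mm


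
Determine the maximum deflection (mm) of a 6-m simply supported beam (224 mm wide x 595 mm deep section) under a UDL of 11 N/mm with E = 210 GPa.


I = 224 * 595^3 / 12 = 3932037666.67 mm^4
L = 6000.0 mm, w = 11 N/mm, E = 210000.0 MPa
delta = 5 * w * L^4 / (384 * E * I)
= 5 * 11 * 6000.0^4 / (384 * 210000.0 * 3932037666.67)
= 0.2248 mm

0.2248 mm


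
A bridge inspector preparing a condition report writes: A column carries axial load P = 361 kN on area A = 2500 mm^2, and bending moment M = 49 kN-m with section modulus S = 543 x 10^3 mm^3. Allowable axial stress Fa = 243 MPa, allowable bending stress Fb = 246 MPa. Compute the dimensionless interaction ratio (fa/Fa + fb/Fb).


f_a = P / A = 361000.0 / 2500 = 144.4 MPa
f_b = M / S = 49000000.0 / 543000.0 = 90.2394 MPa
Ratio = f_a / Fa + f_b / Fb
= 144.4 / 243 + 90.2394 / 246
= 0.9611 (dimensionless)

0.9611 (dimensionless)


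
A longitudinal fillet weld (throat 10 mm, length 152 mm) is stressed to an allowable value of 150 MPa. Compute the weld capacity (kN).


Strength = throat * length * allowable stress
= 10 * 152 * 150 N
= 228000 N
= 228.0 kN

228.0 kN


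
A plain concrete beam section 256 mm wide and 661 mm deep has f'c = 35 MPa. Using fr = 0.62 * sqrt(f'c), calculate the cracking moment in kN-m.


fr = 0.62 * sqrt(35) = 0.62 * 5.9161 = 3.668 MPa
I = 256 * 661^3 / 12 = 6161168661.33 mm^4
y_t = 330.5 mm
M_cr = fr * I / y_t = 3.668 * 6161168661.33 / 330.5 N-mm
= 68.3781 kN-m

68.3781 kN-m


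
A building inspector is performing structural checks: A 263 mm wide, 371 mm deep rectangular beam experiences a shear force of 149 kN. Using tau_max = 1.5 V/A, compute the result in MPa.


A = b * h = 263 * 371 = 97573 mm^2
V = 149 kN = 149000.0 N
tau_max = 1.5 * V / A = 1.5 * 149000.0 / 97573
= 2.2906 MPa

2.2906 MPa


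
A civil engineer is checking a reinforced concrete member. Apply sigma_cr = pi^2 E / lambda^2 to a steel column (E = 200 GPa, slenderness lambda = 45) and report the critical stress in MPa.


sigma_cr = pi^2 * E / lambda^2
= 9.8696 * 200000.0 / 45^2
= 9.8696 * 200000.0 / 2025
= 974.7757 MPa

974.7757 MPa


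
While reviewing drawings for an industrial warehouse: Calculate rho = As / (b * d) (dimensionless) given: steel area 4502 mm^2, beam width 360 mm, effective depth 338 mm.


rho = As / (b * d)
= 4502 / (360 * 338)
= 4502 / 121680
= 0.036999 (dimensionless)

0.036999 (dimensionless)


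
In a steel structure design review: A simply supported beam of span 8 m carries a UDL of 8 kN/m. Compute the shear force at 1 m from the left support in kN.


R_A = w * L / 2 = 8 * 8 / 2 = 32.0 kN
V(x) = R_A - w * x = 32.0 - 8 * 1
= 24.0 kN

24.0 kN


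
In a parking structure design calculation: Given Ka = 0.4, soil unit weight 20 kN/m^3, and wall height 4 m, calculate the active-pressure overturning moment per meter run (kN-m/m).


Pa = 0.5 * Ka * gamma * H^2
= 0.5 * 0.4 * 20 * 4^2
= 64.0 kN/m
Arm = H / 3 = 4 / 3 = 1.3333 m
Mo = Pa * arm = Pa * H / 3 = 64.0 * 4 / 3 = 85.3333 kN-m/m

85.3333 kN-m/m


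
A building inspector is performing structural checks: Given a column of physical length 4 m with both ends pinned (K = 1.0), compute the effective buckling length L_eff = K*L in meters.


L_eff = K * L
= 1.0 * 4
= 4.0 m

4.0 m


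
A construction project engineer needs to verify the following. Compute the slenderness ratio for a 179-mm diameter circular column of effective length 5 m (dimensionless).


Radius of gyration r = d / 4 = 179 / 4 = 44.75 mm
L_eff = 5000.0 mm
Slenderness ratio = L / r = 5000.0 / 44.75 = 111.73 (dimensionless)

111.73 (dimensionless)


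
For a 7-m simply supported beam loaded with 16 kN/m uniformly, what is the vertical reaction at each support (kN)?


Total load = w * L = 16 * 7 = 112 kN
By symmetry, each reaction R = total / 2 = 112 / 2 = 56.0 kN

56.0 kN


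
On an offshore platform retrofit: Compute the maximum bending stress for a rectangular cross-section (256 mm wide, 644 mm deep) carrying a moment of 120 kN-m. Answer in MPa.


I = b * h^3 / 12 = 256 * 644^3 / 12 = 5697919658.67 mm^4
y = h / 2 = 644 / 2 = 322.0 mm
M = 120 kN-m = 120000000.0 N-mm
sigma = M * y / I = 120000000.0 * 322.0 / 5697919658.67
= 6.78 MPa

6.78 MPa


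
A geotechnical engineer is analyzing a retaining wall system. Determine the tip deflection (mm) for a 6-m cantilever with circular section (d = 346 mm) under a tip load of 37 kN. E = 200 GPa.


I = pi * d^4 / 64 = pi * 346^4 / 64 = 703516510.07 mm^4
L = 6000.0 mm, P = 37000.0 N, E = 200000.0 MPa
delta = P * L^3 / (3 * E * I)
= 37000.0 * 6000.0^3 / (3 * 200000.0 * 703516510.07)
= 18.9335 mm

18.9335 mm


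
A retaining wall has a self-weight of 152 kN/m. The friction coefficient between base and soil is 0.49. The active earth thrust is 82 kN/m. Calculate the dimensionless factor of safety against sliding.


Resisting force = mu * W = 0.49 * 152 = 74.48 kN/m
FOS = Resisting / Driving = 74.48 / 82
= 0.9083 (dimensionless)

0.9083 (dimensionless)


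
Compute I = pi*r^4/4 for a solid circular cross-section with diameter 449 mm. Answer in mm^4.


r = d / 2 = 449 / 2 = 224.5 mm
I = pi * r^4 / 4 = pi * 224.5^4 / 4
= 1995056790.82 mm^4

1995056790.82 mm^4


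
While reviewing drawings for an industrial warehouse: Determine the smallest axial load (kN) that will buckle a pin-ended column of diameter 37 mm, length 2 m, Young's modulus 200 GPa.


I = pi * d^4 / 64 = 91997.66 mm^4
L = 2000.0 mm
P_cr = pi^2 * E * I / L^2
= 9.8696 * 200000.0 * 91997.66 / 2000.0^2
= 45399.03 N = 45.399 kN

45.399 kN


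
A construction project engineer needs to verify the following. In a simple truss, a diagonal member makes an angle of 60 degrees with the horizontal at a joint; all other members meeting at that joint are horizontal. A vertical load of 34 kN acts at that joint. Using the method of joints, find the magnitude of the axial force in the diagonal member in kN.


At the joint, only the diagonal has a vertical component, so vertical equilibrium gives:
F * sin(60) = 34
F = 34 / sin(60)
= 34 / 0.866025
= 39.26 kN

39.26 kN


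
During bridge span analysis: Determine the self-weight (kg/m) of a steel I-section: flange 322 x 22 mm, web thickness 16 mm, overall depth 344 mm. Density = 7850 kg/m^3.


A_flanges = 2 * 322 * 22 = 14168 mm^2
A_web = (344 - 2 * 22) * 16 = 4800 mm^2
A_total = 14168 + 4800 = 18968 mm^2 = 0.018968 m^2
Weight = rho * A = 7850 * 0.018968 = 148.8988 kg/m

148.8988 kg/m


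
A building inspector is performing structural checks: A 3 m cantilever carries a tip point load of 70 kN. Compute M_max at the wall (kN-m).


For a cantilever with a point load at the free end:
M_max = P * L = 70 * 3 = 210 kN-m

210 kN-m


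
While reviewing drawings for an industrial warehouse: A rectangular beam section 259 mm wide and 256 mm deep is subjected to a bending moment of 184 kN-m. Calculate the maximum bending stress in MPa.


I = b * h^3 / 12 = 259 * 256^3 / 12 = 362108245.33 mm^4
y = h / 2 = 256 / 2 = 128.0 mm
M = 184 kN-m = 184000000.0 N-mm
sigma = M * y / I = 184000000.0 * 128.0 / 362108245.33
= 65.04 MPa

65.04 MPa


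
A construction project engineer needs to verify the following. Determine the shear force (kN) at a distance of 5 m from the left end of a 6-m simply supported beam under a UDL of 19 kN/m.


R_A = w * L / 2 = 19 * 6 / 2 = 57.0 kN
V(x) = R_A - w * x = 57.0 - 19 * 5
= -38.0 kN

-38.0 kN


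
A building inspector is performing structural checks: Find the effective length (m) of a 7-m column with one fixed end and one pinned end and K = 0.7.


L_eff = K * L
= 0.7 * 7
= 4.9 m

4.9 m


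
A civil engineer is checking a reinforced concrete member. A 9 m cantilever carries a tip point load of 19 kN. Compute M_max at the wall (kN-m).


For a cantilever with a point load at the free end:
M_max = P * L = 19 * 9 = 171 kN-m

171 kN-m


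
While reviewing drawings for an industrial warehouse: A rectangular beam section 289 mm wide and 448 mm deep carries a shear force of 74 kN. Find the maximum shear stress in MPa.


A = b * h = 289 * 448 = 129472 mm^2
V = 74 kN = 74000.0 N
tau_max = 1.5 * V / A = 1.5 * 74000.0 / 129472
= 0.8573 MPa

0.8573 MPa


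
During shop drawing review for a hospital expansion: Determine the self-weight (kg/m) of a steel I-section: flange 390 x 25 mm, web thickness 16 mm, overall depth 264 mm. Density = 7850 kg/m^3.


A_flanges = 2 * 390 * 25 = 19500 mm^2
A_web = (264 - 2 * 25) * 16 = 3424 mm^2
A_total = 19500 + 3424 = 22924 mm^2 = 0.022924 m^2
Weight = rho * A = 7850 * 0.022924 = 179.9534 kg/m

179.9534 kg/m


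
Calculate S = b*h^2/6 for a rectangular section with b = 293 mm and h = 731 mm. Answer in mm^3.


S = b * h^2 / 6
= 293 * 731^2 / 6
= 293 * 534361 / 6
= 26094628.83 mm^3

26094628.83 mm^3


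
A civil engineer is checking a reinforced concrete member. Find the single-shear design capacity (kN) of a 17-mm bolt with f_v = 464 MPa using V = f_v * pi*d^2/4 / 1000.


A = pi * d^2 / 4 = pi * 17^2 / 4 = 226.9801 mm^2
V = f_v * A / 1000 = 464 * 226.9801 / 1000
= 105.3188 kN

105.3188 kN


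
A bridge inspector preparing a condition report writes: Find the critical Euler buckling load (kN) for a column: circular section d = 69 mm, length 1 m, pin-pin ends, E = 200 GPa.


I = pi * d^4 / 64 = 1112669.7 mm^4
L = 1000.0 mm
P_cr = pi^2 * E * I / L^2
= 9.8696 * 200000.0 * 1112669.7 / 1000.0^2
= 2196321.95 N = 2196.322 kN

2196.322 kN


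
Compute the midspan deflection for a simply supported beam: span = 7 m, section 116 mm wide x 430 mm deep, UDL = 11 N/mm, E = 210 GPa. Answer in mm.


I = 116 * 430^3 / 12 = 768567666.67 mm^4
L = 7000.0 mm, w = 11 N/mm, E = 210000.0 MPa
delta = 5 * w * L^4 / (384 * E * I)
= 5 * 11 * 7000.0^4 / (384 * 210000.0 * 768567666.67)
= 2.1307 mm

2.1307 mm


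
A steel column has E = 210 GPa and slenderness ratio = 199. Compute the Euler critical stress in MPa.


sigma_cr = pi^2 * E / lambda^2
= 9.8696 * 210000.0 / 199^2
= 9.8696 * 210000.0 / 39601
= 52.3375 MPa

52.3375 MPa


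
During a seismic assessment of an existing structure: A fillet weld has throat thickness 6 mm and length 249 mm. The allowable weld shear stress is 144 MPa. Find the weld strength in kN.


Strength = throat * length * allowable stress
= 6 * 249 * 144 N
= 215136 N
= 215.14 kN

215.14 kN


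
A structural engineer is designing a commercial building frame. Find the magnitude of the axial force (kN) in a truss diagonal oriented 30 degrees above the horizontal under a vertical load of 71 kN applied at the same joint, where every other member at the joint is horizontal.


At the joint, only the diagonal has a vertical component, so vertical equilibrium gives:
F * sin(30) = 71
F = 71 / sin(30)
= 71 / 0.5
= 142.0 kN

142.0 kN


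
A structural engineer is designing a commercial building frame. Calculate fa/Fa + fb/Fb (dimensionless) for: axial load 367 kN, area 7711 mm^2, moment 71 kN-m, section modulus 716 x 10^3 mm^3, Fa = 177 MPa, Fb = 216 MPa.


f_a = P / A = 367000.0 / 7711 = 47.5943 MPa
f_b = M / S = 71000000.0 / 716000.0 = 99.162 MPa
Ratio = f_a / Fa + f_b / Fb
= 47.5943 / 177 + 99.162 / 216
= 0.728 (dimensionless)

0.728 (dimensionless)


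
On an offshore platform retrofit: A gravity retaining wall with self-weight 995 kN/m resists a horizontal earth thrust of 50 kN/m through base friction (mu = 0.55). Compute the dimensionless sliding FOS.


Resisting force = mu * W = 0.55 * 995 = 547.25 kN/m
FOS = Resisting / Driving = 547.25 / 50
= 10.945 (dimensionless)

10.945 (dimensionless)


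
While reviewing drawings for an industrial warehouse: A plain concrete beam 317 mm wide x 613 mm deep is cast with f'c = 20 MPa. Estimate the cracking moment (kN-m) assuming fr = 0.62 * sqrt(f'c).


fr = 0.62 * sqrt(20) = 0.62 * 4.4721 = 2.7727 MPa
I = 317 * 613^3 / 12 = 6084983987.42 mm^4
y_t = 306.5 mm
M_cr = fr * I / y_t = 2.7727 * 6084983987.42 / 306.5 N-mm
= 55.0473 kN-m

55.0473 kN-m


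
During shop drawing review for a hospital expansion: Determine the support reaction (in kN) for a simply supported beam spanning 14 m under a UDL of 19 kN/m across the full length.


Total load = w * L = 19 * 14 = 266 kN
By symmetry, each reaction R = total / 2 = 266 / 2 = 133.0 kN

133.0 kN


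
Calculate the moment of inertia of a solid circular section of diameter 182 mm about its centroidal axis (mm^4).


r = d / 2 = 182 / 2 = 91.0 mm
I = pi * r^4 / 4 = pi * 91.0^4 / 4
= 53858648.42 mm^4

53858648.42 mm^4


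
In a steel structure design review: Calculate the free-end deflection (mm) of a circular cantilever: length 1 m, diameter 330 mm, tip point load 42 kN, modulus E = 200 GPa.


I = pi * d^4 / 64 = pi * 330^4 / 64 = 582137609.58 mm^4
L = 1000.0 mm, P = 42000.0 N, E = 200000.0 MPa
delta = P * L^3 / (3 * E * I)
= 42000.0 * 1000.0^3 / (3 * 200000.0 * 582137609.58)
= 0.1202 mm

0.1202 mm


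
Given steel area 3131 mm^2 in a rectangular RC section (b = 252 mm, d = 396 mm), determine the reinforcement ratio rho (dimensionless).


rho = As / (b * d)
= 3131 / (252 * 396)
= 3131 / 99792
= 0.031375 (dimensionless)

0.031375 (dimensionless)


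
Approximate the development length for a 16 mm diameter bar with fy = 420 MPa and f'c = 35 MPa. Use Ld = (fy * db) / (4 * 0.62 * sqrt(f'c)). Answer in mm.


Ld = (fy * db) / (4 * 0.62 * sqrt(f'c))
= (420 * 16) / (4 * 0.62 * sqrt(35))
= 6720 / 14.6719
= 458.02 mm

458.02 mm


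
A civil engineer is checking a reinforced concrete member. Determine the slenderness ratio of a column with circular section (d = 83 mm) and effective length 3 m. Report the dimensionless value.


Radius of gyration r = d / 4 = 83 / 4 = 20.75 mm
L_eff = 3000.0 mm
Slenderness ratio = L / r = 3000.0 / 20.75 = 144.58 (dimensionless)

144.58 (dimensionless)


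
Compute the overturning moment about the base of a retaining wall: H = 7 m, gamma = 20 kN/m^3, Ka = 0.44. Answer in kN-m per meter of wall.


Pa = 0.5 * Ka * gamma * H^2
= 0.5 * 0.44 * 20 * 7^2
= 215.6 kN/m
Arm = H / 3 = 7 / 3 = 2.3333 m
Mo = Pa * arm = Pa * H / 3 = 215.6 * 7 / 3 = 503.0667 kN-m/m

503.0667 kN-m/m


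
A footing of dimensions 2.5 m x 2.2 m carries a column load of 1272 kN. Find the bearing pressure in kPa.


A = 2.5 * 2.2 = 5.5 m^2
q = P / A = 1272 / 5.5
= 231.2727 kPa

231.2727 kPa


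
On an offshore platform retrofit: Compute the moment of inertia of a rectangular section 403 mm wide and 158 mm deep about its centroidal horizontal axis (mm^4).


I = b * h^3 / 12
= 403 * 158^3 / 12
= 403 * 3944312 / 12
= 132463144.67 mm^4

132463144.67 mm^4


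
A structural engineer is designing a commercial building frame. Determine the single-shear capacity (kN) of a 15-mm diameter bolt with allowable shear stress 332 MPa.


A = pi * d^2 / 4 = pi * 15^2 / 4 = 176.7146 mm^2
V = f_v * A / 1000 = 332 * 176.7146 / 1000
= 58.6692 kN

58.6692 kN


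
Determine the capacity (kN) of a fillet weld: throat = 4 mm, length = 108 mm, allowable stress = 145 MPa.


Strength = throat * length * allowable stress
= 4 * 108 * 145 N
= 62640 N
= 62.64 kN

62.64 kN


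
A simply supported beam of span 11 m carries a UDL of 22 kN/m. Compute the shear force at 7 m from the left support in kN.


R_A = w * L / 2 = 22 * 11 / 2 = 121.0 kN
V(x) = R_A - w * x = 121.0 - 22 * 7
= -33.0 kN

-33.0 kN


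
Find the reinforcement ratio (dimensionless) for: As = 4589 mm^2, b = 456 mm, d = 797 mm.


rho = As / (b * d)
= 4589 / (456 * 797)
= 4589 / 363432
= 0.012627 (dimensionless)

0.012627 (dimensionless)
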